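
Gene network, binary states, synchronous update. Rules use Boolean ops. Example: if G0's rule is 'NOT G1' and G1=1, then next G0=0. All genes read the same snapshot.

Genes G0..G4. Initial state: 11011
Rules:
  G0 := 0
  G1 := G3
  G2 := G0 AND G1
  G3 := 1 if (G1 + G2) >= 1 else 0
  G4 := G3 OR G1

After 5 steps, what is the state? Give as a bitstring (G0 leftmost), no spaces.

Step 1: G0=0(const) G1=G3=1 G2=G0&G1=1&1=1 G3=(1+0>=1)=1 G4=G3|G1=1|1=1 -> 01111
Step 2: G0=0(const) G1=G3=1 G2=G0&G1=0&1=0 G3=(1+1>=1)=1 G4=G3|G1=1|1=1 -> 01011
Step 3: G0=0(const) G1=G3=1 G2=G0&G1=0&1=0 G3=(1+0>=1)=1 G4=G3|G1=1|1=1 -> 01011
Step 4: G0=0(const) G1=G3=1 G2=G0&G1=0&1=0 G3=(1+0>=1)=1 G4=G3|G1=1|1=1 -> 01011
Step 5: G0=0(const) G1=G3=1 G2=G0&G1=0&1=0 G3=(1+0>=1)=1 G4=G3|G1=1|1=1 -> 01011

01011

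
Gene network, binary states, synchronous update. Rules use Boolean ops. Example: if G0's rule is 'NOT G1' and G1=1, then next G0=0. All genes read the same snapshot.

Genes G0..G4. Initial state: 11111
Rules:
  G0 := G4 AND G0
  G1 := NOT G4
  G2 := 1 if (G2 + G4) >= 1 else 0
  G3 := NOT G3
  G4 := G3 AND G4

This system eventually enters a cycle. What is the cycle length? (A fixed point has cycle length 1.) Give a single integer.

Step 0: 11111
Step 1: G0=G4&G0=1&1=1 G1=NOT G4=NOT 1=0 G2=(1+1>=1)=1 G3=NOT G3=NOT 1=0 G4=G3&G4=1&1=1 -> 10101
Step 2: G0=G4&G0=1&1=1 G1=NOT G4=NOT 1=0 G2=(1+1>=1)=1 G3=NOT G3=NOT 0=1 G4=G3&G4=0&1=0 -> 10110
Step 3: G0=G4&G0=0&1=0 G1=NOT G4=NOT 0=1 G2=(1+0>=1)=1 G3=NOT G3=NOT 1=0 G4=G3&G4=1&0=0 -> 01100
Step 4: G0=G4&G0=0&0=0 G1=NOT G4=NOT 0=1 G2=(1+0>=1)=1 G3=NOT G3=NOT 0=1 G4=G3&G4=0&0=0 -> 01110
Step 5: G0=G4&G0=0&0=0 G1=NOT G4=NOT 0=1 G2=(1+0>=1)=1 G3=NOT G3=NOT 1=0 G4=G3&G4=1&0=0 -> 01100
State from step 5 equals state from step 3 -> cycle length 2

Answer: 2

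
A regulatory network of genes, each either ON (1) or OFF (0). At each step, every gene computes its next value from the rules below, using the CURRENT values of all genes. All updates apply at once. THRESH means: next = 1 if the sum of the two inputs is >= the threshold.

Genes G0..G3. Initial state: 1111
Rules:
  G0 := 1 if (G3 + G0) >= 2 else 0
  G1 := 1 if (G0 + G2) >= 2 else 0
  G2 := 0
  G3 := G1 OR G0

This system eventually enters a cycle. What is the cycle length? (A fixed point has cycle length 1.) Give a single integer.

Step 0: 1111
Step 1: G0=(1+1>=2)=1 G1=(1+1>=2)=1 G2=0(const) G3=G1|G0=1|1=1 -> 1101
Step 2: G0=(1+1>=2)=1 G1=(1+0>=2)=0 G2=0(const) G3=G1|G0=1|1=1 -> 1001
Step 3: G0=(1+1>=2)=1 G1=(1+0>=2)=0 G2=0(const) G3=G1|G0=0|1=1 -> 1001
State from step 3 equals state from step 2 -> cycle length 1

Answer: 1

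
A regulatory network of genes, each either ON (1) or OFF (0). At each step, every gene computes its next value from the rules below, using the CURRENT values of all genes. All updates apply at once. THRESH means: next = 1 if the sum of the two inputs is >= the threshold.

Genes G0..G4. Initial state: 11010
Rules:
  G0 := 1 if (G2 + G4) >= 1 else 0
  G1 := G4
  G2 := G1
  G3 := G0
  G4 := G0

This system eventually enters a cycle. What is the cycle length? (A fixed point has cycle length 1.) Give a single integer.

Step 0: 11010
Step 1: G0=(0+0>=1)=0 G1=G4=0 G2=G1=1 G3=G0=1 G4=G0=1 -> 00111
Step 2: G0=(1+1>=1)=1 G1=G4=1 G2=G1=0 G3=G0=0 G4=G0=0 -> 11000
Step 3: G0=(0+0>=1)=0 G1=G4=0 G2=G1=1 G3=G0=1 G4=G0=1 -> 00111
State from step 3 equals state from step 1 -> cycle length 2

Answer: 2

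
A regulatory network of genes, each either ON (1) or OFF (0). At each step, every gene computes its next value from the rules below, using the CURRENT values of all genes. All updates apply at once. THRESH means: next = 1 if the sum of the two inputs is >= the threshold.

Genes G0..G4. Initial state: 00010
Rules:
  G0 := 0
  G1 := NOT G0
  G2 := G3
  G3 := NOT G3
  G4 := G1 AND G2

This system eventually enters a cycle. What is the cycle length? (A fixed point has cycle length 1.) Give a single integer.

Answer: 2

Derivation:
Step 0: 00010
Step 1: G0=0(const) G1=NOT G0=NOT 0=1 G2=G3=1 G3=NOT G3=NOT 1=0 G4=G1&G2=0&0=0 -> 01100
Step 2: G0=0(const) G1=NOT G0=NOT 0=1 G2=G3=0 G3=NOT G3=NOT 0=1 G4=G1&G2=1&1=1 -> 01011
Step 3: G0=0(const) G1=NOT G0=NOT 0=1 G2=G3=1 G3=NOT G3=NOT 1=0 G4=G1&G2=1&0=0 -> 01100
State from step 3 equals state from step 1 -> cycle length 2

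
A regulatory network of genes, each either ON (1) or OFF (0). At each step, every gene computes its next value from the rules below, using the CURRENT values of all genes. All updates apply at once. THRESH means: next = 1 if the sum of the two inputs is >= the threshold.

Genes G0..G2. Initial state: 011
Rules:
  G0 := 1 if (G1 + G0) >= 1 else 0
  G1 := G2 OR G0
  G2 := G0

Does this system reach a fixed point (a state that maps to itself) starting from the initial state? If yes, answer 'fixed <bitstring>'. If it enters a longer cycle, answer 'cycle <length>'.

Step 0: 011
Step 1: G0=(1+0>=1)=1 G1=G2|G0=1|0=1 G2=G0=0 -> 110
Step 2: G0=(1+1>=1)=1 G1=G2|G0=0|1=1 G2=G0=1 -> 111
Step 3: G0=(1+1>=1)=1 G1=G2|G0=1|1=1 G2=G0=1 -> 111
Fixed point reached at step 2: 111

Answer: fixed 111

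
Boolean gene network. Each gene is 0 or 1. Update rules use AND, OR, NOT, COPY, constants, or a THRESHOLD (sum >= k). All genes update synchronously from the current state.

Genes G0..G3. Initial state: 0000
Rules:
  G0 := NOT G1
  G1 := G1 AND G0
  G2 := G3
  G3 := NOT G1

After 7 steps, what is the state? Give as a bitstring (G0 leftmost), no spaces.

Step 1: G0=NOT G1=NOT 0=1 G1=G1&G0=0&0=0 G2=G3=0 G3=NOT G1=NOT 0=1 -> 1001
Step 2: G0=NOT G1=NOT 0=1 G1=G1&G0=0&1=0 G2=G3=1 G3=NOT G1=NOT 0=1 -> 1011
Step 3: G0=NOT G1=NOT 0=1 G1=G1&G0=0&1=0 G2=G3=1 G3=NOT G1=NOT 0=1 -> 1011
Step 4: G0=NOT G1=NOT 0=1 G1=G1&G0=0&1=0 G2=G3=1 G3=NOT G1=NOT 0=1 -> 1011
Step 5: G0=NOT G1=NOT 0=1 G1=G1&G0=0&1=0 G2=G3=1 G3=NOT G1=NOT 0=1 -> 1011
Step 6: G0=NOT G1=NOT 0=1 G1=G1&G0=0&1=0 G2=G3=1 G3=NOT G1=NOT 0=1 -> 1011
Step 7: G0=NOT G1=NOT 0=1 G1=G1&G0=0&1=0 G2=G3=1 G3=NOT G1=NOT 0=1 -> 1011

1011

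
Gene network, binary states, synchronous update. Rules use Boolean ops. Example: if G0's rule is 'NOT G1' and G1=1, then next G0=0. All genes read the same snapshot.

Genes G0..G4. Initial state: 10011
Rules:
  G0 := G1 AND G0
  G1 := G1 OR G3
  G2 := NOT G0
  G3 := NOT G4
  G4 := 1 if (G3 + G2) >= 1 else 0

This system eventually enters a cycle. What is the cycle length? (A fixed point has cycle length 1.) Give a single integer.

Answer: 1

Derivation:
Step 0: 10011
Step 1: G0=G1&G0=0&1=0 G1=G1|G3=0|1=1 G2=NOT G0=NOT 1=0 G3=NOT G4=NOT 1=0 G4=(1+0>=1)=1 -> 01001
Step 2: G0=G1&G0=1&0=0 G1=G1|G3=1|0=1 G2=NOT G0=NOT 0=1 G3=NOT G4=NOT 1=0 G4=(0+0>=1)=0 -> 01100
Step 3: G0=G1&G0=1&0=0 G1=G1|G3=1|0=1 G2=NOT G0=NOT 0=1 G3=NOT G4=NOT 0=1 G4=(0+1>=1)=1 -> 01111
Step 4: G0=G1&G0=1&0=0 G1=G1|G3=1|1=1 G2=NOT G0=NOT 0=1 G3=NOT G4=NOT 1=0 G4=(1+1>=1)=1 -> 01101
Step 5: G0=G1&G0=1&0=0 G1=G1|G3=1|0=1 G2=NOT G0=NOT 0=1 G3=NOT G4=NOT 1=0 G4=(0+1>=1)=1 -> 01101
State from step 5 equals state from step 4 -> cycle length 1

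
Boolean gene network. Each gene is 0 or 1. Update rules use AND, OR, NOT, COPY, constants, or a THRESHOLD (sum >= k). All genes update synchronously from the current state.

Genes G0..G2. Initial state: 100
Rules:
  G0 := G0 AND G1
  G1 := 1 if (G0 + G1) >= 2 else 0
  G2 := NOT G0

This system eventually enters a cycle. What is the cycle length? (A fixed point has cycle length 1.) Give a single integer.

Step 0: 100
Step 1: G0=G0&G1=1&0=0 G1=(1+0>=2)=0 G2=NOT G0=NOT 1=0 -> 000
Step 2: G0=G0&G1=0&0=0 G1=(0+0>=2)=0 G2=NOT G0=NOT 0=1 -> 001
Step 3: G0=G0&G1=0&0=0 G1=(0+0>=2)=0 G2=NOT G0=NOT 0=1 -> 001
State from step 3 equals state from step 2 -> cycle length 1

Answer: 1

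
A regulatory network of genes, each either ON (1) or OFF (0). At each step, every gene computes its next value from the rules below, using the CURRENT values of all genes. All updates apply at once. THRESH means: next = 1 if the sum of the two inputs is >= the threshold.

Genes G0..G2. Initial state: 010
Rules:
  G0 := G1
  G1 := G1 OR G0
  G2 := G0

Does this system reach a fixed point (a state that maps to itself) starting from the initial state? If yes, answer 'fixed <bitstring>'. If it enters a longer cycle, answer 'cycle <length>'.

Step 0: 010
Step 1: G0=G1=1 G1=G1|G0=1|0=1 G2=G0=0 -> 110
Step 2: G0=G1=1 G1=G1|G0=1|1=1 G2=G0=1 -> 111
Step 3: G0=G1=1 G1=G1|G0=1|1=1 G2=G0=1 -> 111
Fixed point reached at step 2: 111

Answer: fixed 111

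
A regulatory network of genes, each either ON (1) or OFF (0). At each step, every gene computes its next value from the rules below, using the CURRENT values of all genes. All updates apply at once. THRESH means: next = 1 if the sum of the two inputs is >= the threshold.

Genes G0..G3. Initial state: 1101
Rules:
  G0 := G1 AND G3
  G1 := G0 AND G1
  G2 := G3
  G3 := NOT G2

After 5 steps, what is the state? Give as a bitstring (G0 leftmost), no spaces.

Step 1: G0=G1&G3=1&1=1 G1=G0&G1=1&1=1 G2=G3=1 G3=NOT G2=NOT 0=1 -> 1111
Step 2: G0=G1&G3=1&1=1 G1=G0&G1=1&1=1 G2=G3=1 G3=NOT G2=NOT 1=0 -> 1110
Step 3: G0=G1&G3=1&0=0 G1=G0&G1=1&1=1 G2=G3=0 G3=NOT G2=NOT 1=0 -> 0100
Step 4: G0=G1&G3=1&0=0 G1=G0&G1=0&1=0 G2=G3=0 G3=NOT G2=NOT 0=1 -> 0001
Step 5: G0=G1&G3=0&1=0 G1=G0&G1=0&0=0 G2=G3=1 G3=NOT G2=NOT 0=1 -> 0011

0011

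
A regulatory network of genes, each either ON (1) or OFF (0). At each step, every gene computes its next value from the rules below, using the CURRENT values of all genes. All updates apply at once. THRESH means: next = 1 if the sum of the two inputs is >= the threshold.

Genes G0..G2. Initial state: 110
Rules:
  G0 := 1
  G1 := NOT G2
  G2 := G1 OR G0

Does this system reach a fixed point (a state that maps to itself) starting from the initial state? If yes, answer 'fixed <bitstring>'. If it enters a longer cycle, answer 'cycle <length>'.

Step 0: 110
Step 1: G0=1(const) G1=NOT G2=NOT 0=1 G2=G1|G0=1|1=1 -> 111
Step 2: G0=1(const) G1=NOT G2=NOT 1=0 G2=G1|G0=1|1=1 -> 101
Step 3: G0=1(const) G1=NOT G2=NOT 1=0 G2=G1|G0=0|1=1 -> 101
Fixed point reached at step 2: 101

Answer: fixed 101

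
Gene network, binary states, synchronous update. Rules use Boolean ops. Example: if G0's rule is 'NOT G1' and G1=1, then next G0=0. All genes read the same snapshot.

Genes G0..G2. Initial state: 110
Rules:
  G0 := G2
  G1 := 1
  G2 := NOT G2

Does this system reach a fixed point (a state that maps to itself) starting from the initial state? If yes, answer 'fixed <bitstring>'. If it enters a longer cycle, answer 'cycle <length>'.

Step 0: 110
Step 1: G0=G2=0 G1=1(const) G2=NOT G2=NOT 0=1 -> 011
Step 2: G0=G2=1 G1=1(const) G2=NOT G2=NOT 1=0 -> 110
Cycle of length 2 starting at step 0 -> no fixed point

Answer: cycle 2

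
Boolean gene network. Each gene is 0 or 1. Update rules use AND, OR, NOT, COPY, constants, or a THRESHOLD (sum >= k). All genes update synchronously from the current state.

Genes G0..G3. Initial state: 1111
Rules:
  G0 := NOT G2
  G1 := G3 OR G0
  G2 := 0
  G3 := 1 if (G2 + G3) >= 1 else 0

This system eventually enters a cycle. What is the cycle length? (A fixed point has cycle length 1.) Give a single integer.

Answer: 1

Derivation:
Step 0: 1111
Step 1: G0=NOT G2=NOT 1=0 G1=G3|G0=1|1=1 G2=0(const) G3=(1+1>=1)=1 -> 0101
Step 2: G0=NOT G2=NOT 0=1 G1=G3|G0=1|0=1 G2=0(const) G3=(0+1>=1)=1 -> 1101
Step 3: G0=NOT G2=NOT 0=1 G1=G3|G0=1|1=1 G2=0(const) G3=(0+1>=1)=1 -> 1101
State from step 3 equals state from step 2 -> cycle length 1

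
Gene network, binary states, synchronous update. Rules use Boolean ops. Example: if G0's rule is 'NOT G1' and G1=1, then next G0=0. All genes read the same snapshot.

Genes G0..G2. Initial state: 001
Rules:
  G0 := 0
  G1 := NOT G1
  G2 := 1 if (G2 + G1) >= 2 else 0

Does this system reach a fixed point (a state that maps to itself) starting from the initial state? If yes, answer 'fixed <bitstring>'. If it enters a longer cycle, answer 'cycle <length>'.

Step 0: 001
Step 1: G0=0(const) G1=NOT G1=NOT 0=1 G2=(1+0>=2)=0 -> 010
Step 2: G0=0(const) G1=NOT G1=NOT 1=0 G2=(0+1>=2)=0 -> 000
Step 3: G0=0(const) G1=NOT G1=NOT 0=1 G2=(0+0>=2)=0 -> 010
Cycle of length 2 starting at step 1 -> no fixed point

Answer: cycle 2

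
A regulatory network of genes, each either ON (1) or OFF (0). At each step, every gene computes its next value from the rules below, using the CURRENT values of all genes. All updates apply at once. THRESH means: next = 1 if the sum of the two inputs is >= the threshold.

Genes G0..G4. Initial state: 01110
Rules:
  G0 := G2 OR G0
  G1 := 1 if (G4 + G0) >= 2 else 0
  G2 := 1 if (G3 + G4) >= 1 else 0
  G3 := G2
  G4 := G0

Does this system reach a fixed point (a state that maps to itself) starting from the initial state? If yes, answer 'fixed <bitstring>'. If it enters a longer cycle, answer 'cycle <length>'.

Answer: fixed 11111

Derivation:
Step 0: 01110
Step 1: G0=G2|G0=1|0=1 G1=(0+0>=2)=0 G2=(1+0>=1)=1 G3=G2=1 G4=G0=0 -> 10110
Step 2: G0=G2|G0=1|1=1 G1=(0+1>=2)=0 G2=(1+0>=1)=1 G3=G2=1 G4=G0=1 -> 10111
Step 3: G0=G2|G0=1|1=1 G1=(1+1>=2)=1 G2=(1+1>=1)=1 G3=G2=1 G4=G0=1 -> 11111
Step 4: G0=G2|G0=1|1=1 G1=(1+1>=2)=1 G2=(1+1>=1)=1 G3=G2=1 G4=G0=1 -> 11111
Fixed point reached at step 3: 11111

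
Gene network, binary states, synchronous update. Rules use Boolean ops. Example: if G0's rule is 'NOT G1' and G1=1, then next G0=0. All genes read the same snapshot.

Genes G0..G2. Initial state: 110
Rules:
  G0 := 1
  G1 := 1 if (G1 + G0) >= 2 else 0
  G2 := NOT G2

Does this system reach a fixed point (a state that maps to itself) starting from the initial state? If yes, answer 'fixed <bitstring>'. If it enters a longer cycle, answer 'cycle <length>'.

Step 0: 110
Step 1: G0=1(const) G1=(1+1>=2)=1 G2=NOT G2=NOT 0=1 -> 111
Step 2: G0=1(const) G1=(1+1>=2)=1 G2=NOT G2=NOT 1=0 -> 110
Cycle of length 2 starting at step 0 -> no fixed point

Answer: cycle 2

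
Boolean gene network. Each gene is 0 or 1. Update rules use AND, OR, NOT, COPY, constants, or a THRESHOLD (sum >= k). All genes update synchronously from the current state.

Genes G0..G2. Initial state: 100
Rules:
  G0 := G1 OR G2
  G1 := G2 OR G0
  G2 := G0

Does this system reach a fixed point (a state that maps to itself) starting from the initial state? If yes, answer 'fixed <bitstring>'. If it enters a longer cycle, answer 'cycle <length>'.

Answer: fixed 111

Derivation:
Step 0: 100
Step 1: G0=G1|G2=0|0=0 G1=G2|G0=0|1=1 G2=G0=1 -> 011
Step 2: G0=G1|G2=1|1=1 G1=G2|G0=1|0=1 G2=G0=0 -> 110
Step 3: G0=G1|G2=1|0=1 G1=G2|G0=0|1=1 G2=G0=1 -> 111
Step 4: G0=G1|G2=1|1=1 G1=G2|G0=1|1=1 G2=G0=1 -> 111
Fixed point reached at step 3: 111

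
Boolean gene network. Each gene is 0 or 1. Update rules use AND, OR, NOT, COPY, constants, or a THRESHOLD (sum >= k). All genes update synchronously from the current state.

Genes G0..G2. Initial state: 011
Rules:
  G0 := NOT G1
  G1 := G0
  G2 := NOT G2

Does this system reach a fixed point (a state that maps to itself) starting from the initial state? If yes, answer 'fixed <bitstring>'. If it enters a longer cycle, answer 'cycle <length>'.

Answer: cycle 4

Derivation:
Step 0: 011
Step 1: G0=NOT G1=NOT 1=0 G1=G0=0 G2=NOT G2=NOT 1=0 -> 000
Step 2: G0=NOT G1=NOT 0=1 G1=G0=0 G2=NOT G2=NOT 0=1 -> 101
Step 3: G0=NOT G1=NOT 0=1 G1=G0=1 G2=NOT G2=NOT 1=0 -> 110
Step 4: G0=NOT G1=NOT 1=0 G1=G0=1 G2=NOT G2=NOT 0=1 -> 011
Cycle of length 4 starting at step 0 -> no fixed point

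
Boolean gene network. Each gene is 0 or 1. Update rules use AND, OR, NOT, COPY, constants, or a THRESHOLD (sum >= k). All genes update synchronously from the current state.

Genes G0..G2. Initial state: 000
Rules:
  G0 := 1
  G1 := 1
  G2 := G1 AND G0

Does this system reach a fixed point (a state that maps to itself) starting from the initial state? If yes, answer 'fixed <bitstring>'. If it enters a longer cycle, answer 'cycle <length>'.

Step 0: 000
Step 1: G0=1(const) G1=1(const) G2=G1&G0=0&0=0 -> 110
Step 2: G0=1(const) G1=1(const) G2=G1&G0=1&1=1 -> 111
Step 3: G0=1(const) G1=1(const) G2=G1&G0=1&1=1 -> 111
Fixed point reached at step 2: 111

Answer: fixed 111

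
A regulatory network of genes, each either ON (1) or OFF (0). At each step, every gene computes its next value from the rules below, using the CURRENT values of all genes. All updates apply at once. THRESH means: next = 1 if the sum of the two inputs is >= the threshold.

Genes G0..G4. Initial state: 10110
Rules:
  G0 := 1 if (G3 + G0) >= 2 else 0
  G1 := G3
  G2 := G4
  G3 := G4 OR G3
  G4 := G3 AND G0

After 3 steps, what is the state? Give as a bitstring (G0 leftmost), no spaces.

Step 1: G0=(1+1>=2)=1 G1=G3=1 G2=G4=0 G3=G4|G3=0|1=1 G4=G3&G0=1&1=1 -> 11011
Step 2: G0=(1+1>=2)=1 G1=G3=1 G2=G4=1 G3=G4|G3=1|1=1 G4=G3&G0=1&1=1 -> 11111
Step 3: G0=(1+1>=2)=1 G1=G3=1 G2=G4=1 G3=G4|G3=1|1=1 G4=G3&G0=1&1=1 -> 11111

11111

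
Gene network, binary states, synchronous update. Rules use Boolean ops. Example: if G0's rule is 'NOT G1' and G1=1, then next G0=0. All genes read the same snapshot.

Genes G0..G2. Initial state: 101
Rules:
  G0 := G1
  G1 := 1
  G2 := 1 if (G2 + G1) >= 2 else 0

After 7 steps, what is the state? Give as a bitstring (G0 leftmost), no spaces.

Step 1: G0=G1=0 G1=1(const) G2=(1+0>=2)=0 -> 010
Step 2: G0=G1=1 G1=1(const) G2=(0+1>=2)=0 -> 110
Step 3: G0=G1=1 G1=1(const) G2=(0+1>=2)=0 -> 110
Step 4: G0=G1=1 G1=1(const) G2=(0+1>=2)=0 -> 110
Step 5: G0=G1=1 G1=1(const) G2=(0+1>=2)=0 -> 110
Step 6: G0=G1=1 G1=1(const) G2=(0+1>=2)=0 -> 110
Step 7: G0=G1=1 G1=1(const) G2=(0+1>=2)=0 -> 110

110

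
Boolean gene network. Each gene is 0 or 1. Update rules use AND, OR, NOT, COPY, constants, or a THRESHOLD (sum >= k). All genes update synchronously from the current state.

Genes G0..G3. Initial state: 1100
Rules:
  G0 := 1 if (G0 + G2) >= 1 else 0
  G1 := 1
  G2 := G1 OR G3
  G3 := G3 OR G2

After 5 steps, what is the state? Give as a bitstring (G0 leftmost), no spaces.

Step 1: G0=(1+0>=1)=1 G1=1(const) G2=G1|G3=1|0=1 G3=G3|G2=0|0=0 -> 1110
Step 2: G0=(1+1>=1)=1 G1=1(const) G2=G1|G3=1|0=1 G3=G3|G2=0|1=1 -> 1111
Step 3: G0=(1+1>=1)=1 G1=1(const) G2=G1|G3=1|1=1 G3=G3|G2=1|1=1 -> 1111
Step 4: G0=(1+1>=1)=1 G1=1(const) G2=G1|G3=1|1=1 G3=G3|G2=1|1=1 -> 1111
Step 5: G0=(1+1>=1)=1 G1=1(const) G2=G1|G3=1|1=1 G3=G3|G2=1|1=1 -> 1111

1111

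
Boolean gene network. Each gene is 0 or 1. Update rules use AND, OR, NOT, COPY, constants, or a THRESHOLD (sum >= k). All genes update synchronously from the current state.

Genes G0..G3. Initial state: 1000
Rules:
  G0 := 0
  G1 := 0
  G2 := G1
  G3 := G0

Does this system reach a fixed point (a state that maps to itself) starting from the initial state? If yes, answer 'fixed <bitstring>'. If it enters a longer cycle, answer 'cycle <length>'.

Step 0: 1000
Step 1: G0=0(const) G1=0(const) G2=G1=0 G3=G0=1 -> 0001
Step 2: G0=0(const) G1=0(const) G2=G1=0 G3=G0=0 -> 0000
Step 3: G0=0(const) G1=0(const) G2=G1=0 G3=G0=0 -> 0000
Fixed point reached at step 2: 0000

Answer: fixed 0000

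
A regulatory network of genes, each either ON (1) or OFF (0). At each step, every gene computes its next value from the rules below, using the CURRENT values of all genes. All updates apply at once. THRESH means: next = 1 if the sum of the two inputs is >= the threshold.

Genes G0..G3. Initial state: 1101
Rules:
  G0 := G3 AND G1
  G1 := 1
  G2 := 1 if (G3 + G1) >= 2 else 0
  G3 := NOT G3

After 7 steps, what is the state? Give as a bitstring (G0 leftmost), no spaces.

Step 1: G0=G3&G1=1&1=1 G1=1(const) G2=(1+1>=2)=1 G3=NOT G3=NOT 1=0 -> 1110
Step 2: G0=G3&G1=0&1=0 G1=1(const) G2=(0+1>=2)=0 G3=NOT G3=NOT 0=1 -> 0101
Step 3: G0=G3&G1=1&1=1 G1=1(const) G2=(1+1>=2)=1 G3=NOT G3=NOT 1=0 -> 1110
Step 4: G0=G3&G1=0&1=0 G1=1(const) G2=(0+1>=2)=0 G3=NOT G3=NOT 0=1 -> 0101
Step 5: G0=G3&G1=1&1=1 G1=1(const) G2=(1+1>=2)=1 G3=NOT G3=NOT 1=0 -> 1110
Step 6: G0=G3&G1=0&1=0 G1=1(const) G2=(0+1>=2)=0 G3=NOT G3=NOT 0=1 -> 0101
Step 7: G0=G3&G1=1&1=1 G1=1(const) G2=(1+1>=2)=1 G3=NOT G3=NOT 1=0 -> 1110

1110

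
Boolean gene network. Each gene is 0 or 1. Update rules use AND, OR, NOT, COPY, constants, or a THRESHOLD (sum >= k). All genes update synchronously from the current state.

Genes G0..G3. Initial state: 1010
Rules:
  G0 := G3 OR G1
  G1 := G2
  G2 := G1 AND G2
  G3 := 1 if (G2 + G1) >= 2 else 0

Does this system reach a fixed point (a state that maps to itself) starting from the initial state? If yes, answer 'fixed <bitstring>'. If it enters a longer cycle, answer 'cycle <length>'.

Step 0: 1010
Step 1: G0=G3|G1=0|0=0 G1=G2=1 G2=G1&G2=0&1=0 G3=(1+0>=2)=0 -> 0100
Step 2: G0=G3|G1=0|1=1 G1=G2=0 G2=G1&G2=1&0=0 G3=(0+1>=2)=0 -> 1000
Step 3: G0=G3|G1=0|0=0 G1=G2=0 G2=G1&G2=0&0=0 G3=(0+0>=2)=0 -> 0000
Step 4: G0=G3|G1=0|0=0 G1=G2=0 G2=G1&G2=0&0=0 G3=(0+0>=2)=0 -> 0000
Fixed point reached at step 3: 0000

Answer: fixed 0000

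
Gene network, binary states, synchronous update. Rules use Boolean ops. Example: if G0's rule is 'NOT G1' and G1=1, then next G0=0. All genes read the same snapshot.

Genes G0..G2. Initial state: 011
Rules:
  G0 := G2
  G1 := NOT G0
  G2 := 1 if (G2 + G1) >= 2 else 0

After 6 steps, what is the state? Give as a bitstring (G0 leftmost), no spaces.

Step 1: G0=G2=1 G1=NOT G0=NOT 0=1 G2=(1+1>=2)=1 -> 111
Step 2: G0=G2=1 G1=NOT G0=NOT 1=0 G2=(1+1>=2)=1 -> 101
Step 3: G0=G2=1 G1=NOT G0=NOT 1=0 G2=(1+0>=2)=0 -> 100
Step 4: G0=G2=0 G1=NOT G0=NOT 1=0 G2=(0+0>=2)=0 -> 000
Step 5: G0=G2=0 G1=NOT G0=NOT 0=1 G2=(0+0>=2)=0 -> 010
Step 6: G0=G2=0 G1=NOT G0=NOT 0=1 G2=(0+1>=2)=0 -> 010

010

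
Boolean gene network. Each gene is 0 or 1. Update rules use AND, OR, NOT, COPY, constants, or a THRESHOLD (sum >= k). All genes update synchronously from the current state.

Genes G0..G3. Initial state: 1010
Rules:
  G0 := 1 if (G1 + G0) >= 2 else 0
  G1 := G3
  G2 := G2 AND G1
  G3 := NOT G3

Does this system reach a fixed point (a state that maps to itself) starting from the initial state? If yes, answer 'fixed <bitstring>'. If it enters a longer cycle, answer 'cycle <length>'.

Step 0: 1010
Step 1: G0=(0+1>=2)=0 G1=G3=0 G2=G2&G1=1&0=0 G3=NOT G3=NOT 0=1 -> 0001
Step 2: G0=(0+0>=2)=0 G1=G3=1 G2=G2&G1=0&0=0 G3=NOT G3=NOT 1=0 -> 0100
Step 3: G0=(1+0>=2)=0 G1=G3=0 G2=G2&G1=0&1=0 G3=NOT G3=NOT 0=1 -> 0001
Cycle of length 2 starting at step 1 -> no fixed point

Answer: cycle 2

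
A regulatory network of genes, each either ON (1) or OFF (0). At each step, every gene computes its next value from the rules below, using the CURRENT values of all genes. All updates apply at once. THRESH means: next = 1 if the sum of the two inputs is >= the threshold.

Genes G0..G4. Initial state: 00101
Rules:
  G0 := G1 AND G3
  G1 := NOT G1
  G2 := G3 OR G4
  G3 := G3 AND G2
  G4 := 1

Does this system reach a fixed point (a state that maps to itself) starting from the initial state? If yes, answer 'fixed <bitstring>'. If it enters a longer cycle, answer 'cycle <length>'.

Step 0: 00101
Step 1: G0=G1&G3=0&0=0 G1=NOT G1=NOT 0=1 G2=G3|G4=0|1=1 G3=G3&G2=0&1=0 G4=1(const) -> 01101
Step 2: G0=G1&G3=1&0=0 G1=NOT G1=NOT 1=0 G2=G3|G4=0|1=1 G3=G3&G2=0&1=0 G4=1(const) -> 00101
Cycle of length 2 starting at step 0 -> no fixed point

Answer: cycle 2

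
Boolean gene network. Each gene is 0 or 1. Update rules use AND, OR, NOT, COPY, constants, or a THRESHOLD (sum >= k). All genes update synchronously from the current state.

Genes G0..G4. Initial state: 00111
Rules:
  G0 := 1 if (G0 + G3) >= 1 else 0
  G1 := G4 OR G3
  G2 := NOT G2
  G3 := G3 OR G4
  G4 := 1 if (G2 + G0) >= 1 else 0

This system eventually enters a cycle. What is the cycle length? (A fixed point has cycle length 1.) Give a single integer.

Step 0: 00111
Step 1: G0=(0+1>=1)=1 G1=G4|G3=1|1=1 G2=NOT G2=NOT 1=0 G3=G3|G4=1|1=1 G4=(1+0>=1)=1 -> 11011
Step 2: G0=(1+1>=1)=1 G1=G4|G3=1|1=1 G2=NOT G2=NOT 0=1 G3=G3|G4=1|1=1 G4=(0+1>=1)=1 -> 11111
Step 3: G0=(1+1>=1)=1 G1=G4|G3=1|1=1 G2=NOT G2=NOT 1=0 G3=G3|G4=1|1=1 G4=(1+1>=1)=1 -> 11011
State from step 3 equals state from step 1 -> cycle length 2

Answer: 2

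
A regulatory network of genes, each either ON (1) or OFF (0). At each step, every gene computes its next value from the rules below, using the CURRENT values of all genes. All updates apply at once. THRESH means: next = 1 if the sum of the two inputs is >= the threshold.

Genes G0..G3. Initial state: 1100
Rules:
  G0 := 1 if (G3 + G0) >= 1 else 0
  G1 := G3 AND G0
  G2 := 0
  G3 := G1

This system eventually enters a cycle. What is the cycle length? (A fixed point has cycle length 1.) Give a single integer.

Step 0: 1100
Step 1: G0=(0+1>=1)=1 G1=G3&G0=0&1=0 G2=0(const) G3=G1=1 -> 1001
Step 2: G0=(1+1>=1)=1 G1=G3&G0=1&1=1 G2=0(const) G3=G1=0 -> 1100
State from step 2 equals state from step 0 -> cycle length 2

Answer: 2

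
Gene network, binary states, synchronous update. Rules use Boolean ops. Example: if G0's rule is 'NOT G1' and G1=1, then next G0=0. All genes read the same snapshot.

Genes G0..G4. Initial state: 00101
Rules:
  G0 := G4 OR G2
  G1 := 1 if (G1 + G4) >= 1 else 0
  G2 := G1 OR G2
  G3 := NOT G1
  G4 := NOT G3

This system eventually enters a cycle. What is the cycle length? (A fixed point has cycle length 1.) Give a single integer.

Answer: 1

Derivation:
Step 0: 00101
Step 1: G0=G4|G2=1|1=1 G1=(0+1>=1)=1 G2=G1|G2=0|1=1 G3=NOT G1=NOT 0=1 G4=NOT G3=NOT 0=1 -> 11111
Step 2: G0=G4|G2=1|1=1 G1=(1+1>=1)=1 G2=G1|G2=1|1=1 G3=NOT G1=NOT 1=0 G4=NOT G3=NOT 1=0 -> 11100
Step 3: G0=G4|G2=0|1=1 G1=(1+0>=1)=1 G2=G1|G2=1|1=1 G3=NOT G1=NOT 1=0 G4=NOT G3=NOT 0=1 -> 11101
Step 4: G0=G4|G2=1|1=1 G1=(1+1>=1)=1 G2=G1|G2=1|1=1 G3=NOT G1=NOT 1=0 G4=NOT G3=NOT 0=1 -> 11101
State from step 4 equals state from step 3 -> cycle length 1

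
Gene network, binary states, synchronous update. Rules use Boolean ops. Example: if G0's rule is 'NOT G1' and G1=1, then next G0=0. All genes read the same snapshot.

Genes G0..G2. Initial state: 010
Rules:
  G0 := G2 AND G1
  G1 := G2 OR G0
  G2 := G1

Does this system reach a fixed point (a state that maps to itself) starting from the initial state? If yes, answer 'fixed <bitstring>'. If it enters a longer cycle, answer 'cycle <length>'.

Step 0: 010
Step 1: G0=G2&G1=0&1=0 G1=G2|G0=0|0=0 G2=G1=1 -> 001
Step 2: G0=G2&G1=1&0=0 G1=G2|G0=1|0=1 G2=G1=0 -> 010
Cycle of length 2 starting at step 0 -> no fixed point

Answer: cycle 2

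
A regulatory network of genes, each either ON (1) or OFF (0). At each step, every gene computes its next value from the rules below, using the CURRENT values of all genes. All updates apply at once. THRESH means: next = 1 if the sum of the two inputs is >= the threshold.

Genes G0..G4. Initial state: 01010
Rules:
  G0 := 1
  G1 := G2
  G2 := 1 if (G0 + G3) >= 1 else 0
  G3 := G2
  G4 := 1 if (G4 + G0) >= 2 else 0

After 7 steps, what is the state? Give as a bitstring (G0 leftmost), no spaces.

Step 1: G0=1(const) G1=G2=0 G2=(0+1>=1)=1 G3=G2=0 G4=(0+0>=2)=0 -> 10100
Step 2: G0=1(const) G1=G2=1 G2=(1+0>=1)=1 G3=G2=1 G4=(0+1>=2)=0 -> 11110
Step 3: G0=1(const) G1=G2=1 G2=(1+1>=1)=1 G3=G2=1 G4=(0+1>=2)=0 -> 11110
Step 4: G0=1(const) G1=G2=1 G2=(1+1>=1)=1 G3=G2=1 G4=(0+1>=2)=0 -> 11110
Step 5: G0=1(const) G1=G2=1 G2=(1+1>=1)=1 G3=G2=1 G4=(0+1>=2)=0 -> 11110
Step 6: G0=1(const) G1=G2=1 G2=(1+1>=1)=1 G3=G2=1 G4=(0+1>=2)=0 -> 11110
Step 7: G0=1(const) G1=G2=1 G2=(1+1>=1)=1 G3=G2=1 G4=(0+1>=2)=0 -> 11110

11110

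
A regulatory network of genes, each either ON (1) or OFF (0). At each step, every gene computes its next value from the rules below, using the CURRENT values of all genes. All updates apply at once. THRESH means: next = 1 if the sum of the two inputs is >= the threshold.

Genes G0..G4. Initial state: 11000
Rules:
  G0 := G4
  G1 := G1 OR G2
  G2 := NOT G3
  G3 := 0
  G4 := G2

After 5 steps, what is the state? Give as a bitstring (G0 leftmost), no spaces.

Step 1: G0=G4=0 G1=G1|G2=1|0=1 G2=NOT G3=NOT 0=1 G3=0(const) G4=G2=0 -> 01100
Step 2: G0=G4=0 G1=G1|G2=1|1=1 G2=NOT G3=NOT 0=1 G3=0(const) G4=G2=1 -> 01101
Step 3: G0=G4=1 G1=G1|G2=1|1=1 G2=NOT G3=NOT 0=1 G3=0(const) G4=G2=1 -> 11101
Step 4: G0=G4=1 G1=G1|G2=1|1=1 G2=NOT G3=NOT 0=1 G3=0(const) G4=G2=1 -> 11101
Step 5: G0=G4=1 G1=G1|G2=1|1=1 G2=NOT G3=NOT 0=1 G3=0(const) G4=G2=1 -> 11101

11101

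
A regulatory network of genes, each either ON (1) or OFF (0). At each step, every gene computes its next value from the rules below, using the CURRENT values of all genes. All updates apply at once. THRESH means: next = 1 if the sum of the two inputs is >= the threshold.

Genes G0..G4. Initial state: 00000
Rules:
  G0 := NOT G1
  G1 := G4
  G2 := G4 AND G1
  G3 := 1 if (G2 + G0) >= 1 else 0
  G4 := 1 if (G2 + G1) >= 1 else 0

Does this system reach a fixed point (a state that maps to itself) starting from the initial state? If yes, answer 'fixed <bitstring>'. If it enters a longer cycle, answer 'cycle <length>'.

Answer: fixed 10010

Derivation:
Step 0: 00000
Step 1: G0=NOT G1=NOT 0=1 G1=G4=0 G2=G4&G1=0&0=0 G3=(0+0>=1)=0 G4=(0+0>=1)=0 -> 10000
Step 2: G0=NOT G1=NOT 0=1 G1=G4=0 G2=G4&G1=0&0=0 G3=(0+1>=1)=1 G4=(0+0>=1)=0 -> 10010
Step 3: G0=NOT G1=NOT 0=1 G1=G4=0 G2=G4&G1=0&0=0 G3=(0+1>=1)=1 G4=(0+0>=1)=0 -> 10010
Fixed point reached at step 2: 10010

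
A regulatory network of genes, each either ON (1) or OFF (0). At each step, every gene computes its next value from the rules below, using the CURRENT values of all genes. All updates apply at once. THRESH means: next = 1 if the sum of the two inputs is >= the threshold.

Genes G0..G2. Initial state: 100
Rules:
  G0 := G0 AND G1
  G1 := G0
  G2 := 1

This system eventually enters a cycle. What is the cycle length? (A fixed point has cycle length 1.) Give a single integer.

Step 0: 100
Step 1: G0=G0&G1=1&0=0 G1=G0=1 G2=1(const) -> 011
Step 2: G0=G0&G1=0&1=0 G1=G0=0 G2=1(const) -> 001
Step 3: G0=G0&G1=0&0=0 G1=G0=0 G2=1(const) -> 001
State from step 3 equals state from step 2 -> cycle length 1

Answer: 1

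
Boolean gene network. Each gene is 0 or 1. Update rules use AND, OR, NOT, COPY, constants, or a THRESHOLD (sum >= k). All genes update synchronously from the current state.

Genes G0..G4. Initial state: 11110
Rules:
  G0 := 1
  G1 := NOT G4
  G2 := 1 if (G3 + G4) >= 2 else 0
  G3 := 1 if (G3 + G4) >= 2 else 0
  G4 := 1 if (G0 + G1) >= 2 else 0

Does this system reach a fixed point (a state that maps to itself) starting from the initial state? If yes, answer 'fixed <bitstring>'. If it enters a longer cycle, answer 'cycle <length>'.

Answer: cycle 4

Derivation:
Step 0: 11110
Step 1: G0=1(const) G1=NOT G4=NOT 0=1 G2=(1+0>=2)=0 G3=(1+0>=2)=0 G4=(1+1>=2)=1 -> 11001
Step 2: G0=1(const) G1=NOT G4=NOT 1=0 G2=(0+1>=2)=0 G3=(0+1>=2)=0 G4=(1+1>=2)=1 -> 10001
Step 3: G0=1(const) G1=NOT G4=NOT 1=0 G2=(0+1>=2)=0 G3=(0+1>=2)=0 G4=(1+0>=2)=0 -> 10000
Step 4: G0=1(const) G1=NOT G4=NOT 0=1 G2=(0+0>=2)=0 G3=(0+0>=2)=0 G4=(1+0>=2)=0 -> 11000
Step 5: G0=1(const) G1=NOT G4=NOT 0=1 G2=(0+0>=2)=0 G3=(0+0>=2)=0 G4=(1+1>=2)=1 -> 11001
Cycle of length 4 starting at step 1 -> no fixed point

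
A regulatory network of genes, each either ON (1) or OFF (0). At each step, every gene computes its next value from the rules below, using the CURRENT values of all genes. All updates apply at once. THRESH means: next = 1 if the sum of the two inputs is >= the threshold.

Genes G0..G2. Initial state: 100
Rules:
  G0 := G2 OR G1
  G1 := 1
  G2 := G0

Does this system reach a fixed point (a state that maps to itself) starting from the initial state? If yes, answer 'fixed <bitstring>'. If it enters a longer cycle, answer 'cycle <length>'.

Answer: fixed 111

Derivation:
Step 0: 100
Step 1: G0=G2|G1=0|0=0 G1=1(const) G2=G0=1 -> 011
Step 2: G0=G2|G1=1|1=1 G1=1(const) G2=G0=0 -> 110
Step 3: G0=G2|G1=0|1=1 G1=1(const) G2=G0=1 -> 111
Step 4: G0=G2|G1=1|1=1 G1=1(const) G2=G0=1 -> 111
Fixed point reached at step 3: 111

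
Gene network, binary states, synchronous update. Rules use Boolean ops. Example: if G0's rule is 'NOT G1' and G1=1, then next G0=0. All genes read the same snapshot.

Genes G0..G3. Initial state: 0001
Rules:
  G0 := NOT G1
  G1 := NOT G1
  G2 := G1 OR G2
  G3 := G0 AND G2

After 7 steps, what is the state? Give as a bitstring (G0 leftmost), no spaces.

Step 1: G0=NOT G1=NOT 0=1 G1=NOT G1=NOT 0=1 G2=G1|G2=0|0=0 G3=G0&G2=0&0=0 -> 1100
Step 2: G0=NOT G1=NOT 1=0 G1=NOT G1=NOT 1=0 G2=G1|G2=1|0=1 G3=G0&G2=1&0=0 -> 0010
Step 3: G0=NOT G1=NOT 0=1 G1=NOT G1=NOT 0=1 G2=G1|G2=0|1=1 G3=G0&G2=0&1=0 -> 1110
Step 4: G0=NOT G1=NOT 1=0 G1=NOT G1=NOT 1=0 G2=G1|G2=1|1=1 G3=G0&G2=1&1=1 -> 0011
Step 5: G0=NOT G1=NOT 0=1 G1=NOT G1=NOT 0=1 G2=G1|G2=0|1=1 G3=G0&G2=0&1=0 -> 1110
Step 6: G0=NOT G1=NOT 1=0 G1=NOT G1=NOT 1=0 G2=G1|G2=1|1=1 G3=G0&G2=1&1=1 -> 0011
Step 7: G0=NOT G1=NOT 0=1 G1=NOT G1=NOT 0=1 G2=G1|G2=0|1=1 G3=G0&G2=0&1=0 -> 1110

1110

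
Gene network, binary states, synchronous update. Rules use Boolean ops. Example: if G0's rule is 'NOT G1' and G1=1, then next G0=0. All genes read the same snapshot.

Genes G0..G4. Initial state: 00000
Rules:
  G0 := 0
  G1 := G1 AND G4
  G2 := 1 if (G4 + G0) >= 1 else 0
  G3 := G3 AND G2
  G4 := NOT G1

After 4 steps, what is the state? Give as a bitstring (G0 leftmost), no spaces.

Step 1: G0=0(const) G1=G1&G4=0&0=0 G2=(0+0>=1)=0 G3=G3&G2=0&0=0 G4=NOT G1=NOT 0=1 -> 00001
Step 2: G0=0(const) G1=G1&G4=0&1=0 G2=(1+0>=1)=1 G3=G3&G2=0&0=0 G4=NOT G1=NOT 0=1 -> 00101
Step 3: G0=0(const) G1=G1&G4=0&1=0 G2=(1+0>=1)=1 G3=G3&G2=0&1=0 G4=NOT G1=NOT 0=1 -> 00101
Step 4: G0=0(const) G1=G1&G4=0&1=0 G2=(1+0>=1)=1 G3=G3&G2=0&1=0 G4=NOT G1=NOT 0=1 -> 00101

00101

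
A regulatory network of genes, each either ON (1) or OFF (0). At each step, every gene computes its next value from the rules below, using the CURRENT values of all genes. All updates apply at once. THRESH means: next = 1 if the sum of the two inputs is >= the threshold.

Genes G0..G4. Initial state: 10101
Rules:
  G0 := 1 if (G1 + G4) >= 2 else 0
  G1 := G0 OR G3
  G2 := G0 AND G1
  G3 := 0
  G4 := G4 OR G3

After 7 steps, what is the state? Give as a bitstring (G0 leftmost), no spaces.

Step 1: G0=(0+1>=2)=0 G1=G0|G3=1|0=1 G2=G0&G1=1&0=0 G3=0(const) G4=G4|G3=1|0=1 -> 01001
Step 2: G0=(1+1>=2)=1 G1=G0|G3=0|0=0 G2=G0&G1=0&1=0 G3=0(const) G4=G4|G3=1|0=1 -> 10001
Step 3: G0=(0+1>=2)=0 G1=G0|G3=1|0=1 G2=G0&G1=1&0=0 G3=0(const) G4=G4|G3=1|0=1 -> 01001
Step 4: G0=(1+1>=2)=1 G1=G0|G3=0|0=0 G2=G0&G1=0&1=0 G3=0(const) G4=G4|G3=1|0=1 -> 10001
Step 5: G0=(0+1>=2)=0 G1=G0|G3=1|0=1 G2=G0&G1=1&0=0 G3=0(const) G4=G4|G3=1|0=1 -> 01001
Step 6: G0=(1+1>=2)=1 G1=G0|G3=0|0=0 G2=G0&G1=0&1=0 G3=0(const) G4=G4|G3=1|0=1 -> 10001
Step 7: G0=(0+1>=2)=0 G1=G0|G3=1|0=1 G2=G0&G1=1&0=0 G3=0(const) G4=G4|G3=1|0=1 -> 01001

01001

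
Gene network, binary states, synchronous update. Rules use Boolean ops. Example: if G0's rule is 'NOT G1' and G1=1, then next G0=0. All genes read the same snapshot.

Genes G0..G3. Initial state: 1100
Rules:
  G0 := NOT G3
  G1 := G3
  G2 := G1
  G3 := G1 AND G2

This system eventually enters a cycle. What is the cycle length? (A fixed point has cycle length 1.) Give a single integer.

Answer: 1

Derivation:
Step 0: 1100
Step 1: G0=NOT G3=NOT 0=1 G1=G3=0 G2=G1=1 G3=G1&G2=1&0=0 -> 1010
Step 2: G0=NOT G3=NOT 0=1 G1=G3=0 G2=G1=0 G3=G1&G2=0&1=0 -> 1000
Step 3: G0=NOT G3=NOT 0=1 G1=G3=0 G2=G1=0 G3=G1&G2=0&0=0 -> 1000
State from step 3 equals state from step 2 -> cycle length 1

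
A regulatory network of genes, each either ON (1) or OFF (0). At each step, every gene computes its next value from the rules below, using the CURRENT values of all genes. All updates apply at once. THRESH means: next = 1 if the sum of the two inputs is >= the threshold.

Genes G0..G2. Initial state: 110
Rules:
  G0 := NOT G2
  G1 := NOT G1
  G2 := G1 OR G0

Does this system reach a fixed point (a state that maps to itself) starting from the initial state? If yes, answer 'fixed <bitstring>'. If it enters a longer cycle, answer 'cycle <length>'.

Step 0: 110
Step 1: G0=NOT G2=NOT 0=1 G1=NOT G1=NOT 1=0 G2=G1|G0=1|1=1 -> 101
Step 2: G0=NOT G2=NOT 1=0 G1=NOT G1=NOT 0=1 G2=G1|G0=0|1=1 -> 011
Step 3: G0=NOT G2=NOT 1=0 G1=NOT G1=NOT 1=0 G2=G1|G0=1|0=1 -> 001
Step 4: G0=NOT G2=NOT 1=0 G1=NOT G1=NOT 0=1 G2=G1|G0=0|0=0 -> 010
Step 5: G0=NOT G2=NOT 0=1 G1=NOT G1=NOT 1=0 G2=G1|G0=1|0=1 -> 101
Cycle of length 4 starting at step 1 -> no fixed point

Answer: cycle 4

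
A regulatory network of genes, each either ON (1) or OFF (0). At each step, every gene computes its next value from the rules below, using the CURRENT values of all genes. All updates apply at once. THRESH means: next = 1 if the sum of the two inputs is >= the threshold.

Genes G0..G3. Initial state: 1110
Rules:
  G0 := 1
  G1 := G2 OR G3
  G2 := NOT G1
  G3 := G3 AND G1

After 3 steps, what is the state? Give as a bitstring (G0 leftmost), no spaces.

Step 1: G0=1(const) G1=G2|G3=1|0=1 G2=NOT G1=NOT 1=0 G3=G3&G1=0&1=0 -> 1100
Step 2: G0=1(const) G1=G2|G3=0|0=0 G2=NOT G1=NOT 1=0 G3=G3&G1=0&1=0 -> 1000
Step 3: G0=1(const) G1=G2|G3=0|0=0 G2=NOT G1=NOT 0=1 G3=G3&G1=0&0=0 -> 1010

1010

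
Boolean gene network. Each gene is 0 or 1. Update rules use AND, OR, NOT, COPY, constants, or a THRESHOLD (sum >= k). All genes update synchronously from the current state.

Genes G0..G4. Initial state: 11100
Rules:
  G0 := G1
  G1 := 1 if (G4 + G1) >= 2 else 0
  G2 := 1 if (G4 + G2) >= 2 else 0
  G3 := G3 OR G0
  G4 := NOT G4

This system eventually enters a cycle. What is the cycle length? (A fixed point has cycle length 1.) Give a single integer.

Step 0: 11100
Step 1: G0=G1=1 G1=(0+1>=2)=0 G2=(0+1>=2)=0 G3=G3|G0=0|1=1 G4=NOT G4=NOT 0=1 -> 10011
Step 2: G0=G1=0 G1=(1+0>=2)=0 G2=(1+0>=2)=0 G3=G3|G0=1|1=1 G4=NOT G4=NOT 1=0 -> 00010
Step 3: G0=G1=0 G1=(0+0>=2)=0 G2=(0+0>=2)=0 G3=G3|G0=1|0=1 G4=NOT G4=NOT 0=1 -> 00011
Step 4: G0=G1=0 G1=(1+0>=2)=0 G2=(1+0>=2)=0 G3=G3|G0=1|0=1 G4=NOT G4=NOT 1=0 -> 00010
State from step 4 equals state from step 2 -> cycle length 2

Answer: 2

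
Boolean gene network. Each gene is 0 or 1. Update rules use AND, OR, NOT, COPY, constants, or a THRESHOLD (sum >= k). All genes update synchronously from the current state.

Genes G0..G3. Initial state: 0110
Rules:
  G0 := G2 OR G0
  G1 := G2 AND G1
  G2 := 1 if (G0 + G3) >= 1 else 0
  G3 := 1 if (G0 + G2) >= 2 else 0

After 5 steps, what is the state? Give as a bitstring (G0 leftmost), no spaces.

Step 1: G0=G2|G0=1|0=1 G1=G2&G1=1&1=1 G2=(0+0>=1)=0 G3=(0+1>=2)=0 -> 1100
Step 2: G0=G2|G0=0|1=1 G1=G2&G1=0&1=0 G2=(1+0>=1)=1 G3=(1+0>=2)=0 -> 1010
Step 3: G0=G2|G0=1|1=1 G1=G2&G1=1&0=0 G2=(1+0>=1)=1 G3=(1+1>=2)=1 -> 1011
Step 4: G0=G2|G0=1|1=1 G1=G2&G1=1&0=0 G2=(1+1>=1)=1 G3=(1+1>=2)=1 -> 1011
Step 5: G0=G2|G0=1|1=1 G1=G2&G1=1&0=0 G2=(1+1>=1)=1 G3=(1+1>=2)=1 -> 1011

1011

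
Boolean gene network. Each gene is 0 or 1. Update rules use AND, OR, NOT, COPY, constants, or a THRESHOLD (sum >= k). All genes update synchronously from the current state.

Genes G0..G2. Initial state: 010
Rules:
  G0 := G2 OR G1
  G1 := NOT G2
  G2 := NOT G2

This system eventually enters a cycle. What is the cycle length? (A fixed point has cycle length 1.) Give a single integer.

Step 0: 010
Step 1: G0=G2|G1=0|1=1 G1=NOT G2=NOT 0=1 G2=NOT G2=NOT 0=1 -> 111
Step 2: G0=G2|G1=1|1=1 G1=NOT G2=NOT 1=0 G2=NOT G2=NOT 1=0 -> 100
Step 3: G0=G2|G1=0|0=0 G1=NOT G2=NOT 0=1 G2=NOT G2=NOT 0=1 -> 011
Step 4: G0=G2|G1=1|1=1 G1=NOT G2=NOT 1=0 G2=NOT G2=NOT 1=0 -> 100
State from step 4 equals state from step 2 -> cycle length 2

Answer: 2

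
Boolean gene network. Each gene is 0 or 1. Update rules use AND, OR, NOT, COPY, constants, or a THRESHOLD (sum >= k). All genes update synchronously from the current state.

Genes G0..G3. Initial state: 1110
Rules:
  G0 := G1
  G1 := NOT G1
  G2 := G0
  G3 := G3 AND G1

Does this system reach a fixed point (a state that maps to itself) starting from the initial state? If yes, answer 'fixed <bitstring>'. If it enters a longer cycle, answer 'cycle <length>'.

Step 0: 1110
Step 1: G0=G1=1 G1=NOT G1=NOT 1=0 G2=G0=1 G3=G3&G1=0&1=0 -> 1010
Step 2: G0=G1=0 G1=NOT G1=NOT 0=1 G2=G0=1 G3=G3&G1=0&0=0 -> 0110
Step 3: G0=G1=1 G1=NOT G1=NOT 1=0 G2=G0=0 G3=G3&G1=0&1=0 -> 1000
Step 4: G0=G1=0 G1=NOT G1=NOT 0=1 G2=G0=1 G3=G3&G1=0&0=0 -> 0110
Cycle of length 2 starting at step 2 -> no fixed point

Answer: cycle 2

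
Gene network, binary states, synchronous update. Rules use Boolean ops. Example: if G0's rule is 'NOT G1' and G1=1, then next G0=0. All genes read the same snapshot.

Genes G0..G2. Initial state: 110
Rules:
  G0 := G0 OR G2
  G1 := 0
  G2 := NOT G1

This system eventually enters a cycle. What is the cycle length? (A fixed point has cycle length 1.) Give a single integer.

Step 0: 110
Step 1: G0=G0|G2=1|0=1 G1=0(const) G2=NOT G1=NOT 1=0 -> 100
Step 2: G0=G0|G2=1|0=1 G1=0(const) G2=NOT G1=NOT 0=1 -> 101
Step 3: G0=G0|G2=1|1=1 G1=0(const) G2=NOT G1=NOT 0=1 -> 101
State from step 3 equals state from step 2 -> cycle length 1

Answer: 1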